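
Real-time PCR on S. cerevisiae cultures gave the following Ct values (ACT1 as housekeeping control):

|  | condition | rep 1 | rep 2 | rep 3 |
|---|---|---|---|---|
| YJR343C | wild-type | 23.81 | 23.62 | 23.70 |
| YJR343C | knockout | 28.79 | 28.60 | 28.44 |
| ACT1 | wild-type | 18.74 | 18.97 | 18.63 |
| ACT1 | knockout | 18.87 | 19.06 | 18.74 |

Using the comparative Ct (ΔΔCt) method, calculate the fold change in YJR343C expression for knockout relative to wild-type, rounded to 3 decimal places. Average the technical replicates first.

0.036

Mean Ct: YJR343C wild-type 23.710; YJR343C knockout 28.610; ACT1 wild-type 18.780; ACT1 knockout 18.890
ΔCt(wild-type) = 23.710 − 18.780 = 4.930
ΔCt(knockout) = 28.610 − 18.890 = 9.720
ΔΔCt = 9.720 − 4.930 = 4.790
Fold change = 2^(−4.790) = 0.0361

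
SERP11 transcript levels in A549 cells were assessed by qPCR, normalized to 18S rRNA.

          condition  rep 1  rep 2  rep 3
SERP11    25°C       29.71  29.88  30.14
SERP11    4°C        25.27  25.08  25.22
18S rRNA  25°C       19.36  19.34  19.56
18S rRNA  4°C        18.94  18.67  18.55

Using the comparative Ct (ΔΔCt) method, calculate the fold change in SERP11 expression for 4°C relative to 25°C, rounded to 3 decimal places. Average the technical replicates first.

Mean Ct: SERP11 25°C 29.910; SERP11 4°C 25.190; 18S rRNA 25°C 19.420; 18S rRNA 4°C 18.720
ΔCt(25°C) = 29.910 − 19.420 = 10.490
ΔCt(4°C) = 25.190 − 18.720 = 6.470
ΔΔCt = 6.470 − 10.490 = -4.020
Fold change = 2^(−(-4.020)) = 2^4.020 = 16.2234

16.223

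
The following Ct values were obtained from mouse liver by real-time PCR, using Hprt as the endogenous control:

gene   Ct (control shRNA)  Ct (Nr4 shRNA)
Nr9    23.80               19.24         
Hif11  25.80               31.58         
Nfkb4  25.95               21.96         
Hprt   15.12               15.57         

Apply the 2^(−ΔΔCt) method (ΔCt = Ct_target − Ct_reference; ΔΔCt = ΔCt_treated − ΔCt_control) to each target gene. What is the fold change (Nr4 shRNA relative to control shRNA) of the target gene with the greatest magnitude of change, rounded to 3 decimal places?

Nr9: ΔΔCt = (19.24−15.57) − (23.80−15.12) = 3.67 − 8.68 = -5.01; fold change = 2^5.01 = 32.223
Hif11: ΔΔCt = (31.58−15.57) − (25.80−15.12) = 16.01 − 10.68 = 5.33; fold change = 2^-5.33 = 0.025
Nfkb4: ΔΔCt = (21.96−15.57) − (25.95−15.12) = 6.39 − 10.83 = -4.44; fold change = 2^4.44 = 21.706
Hif11 has the largest |ΔΔCt| = 5.33.

0.025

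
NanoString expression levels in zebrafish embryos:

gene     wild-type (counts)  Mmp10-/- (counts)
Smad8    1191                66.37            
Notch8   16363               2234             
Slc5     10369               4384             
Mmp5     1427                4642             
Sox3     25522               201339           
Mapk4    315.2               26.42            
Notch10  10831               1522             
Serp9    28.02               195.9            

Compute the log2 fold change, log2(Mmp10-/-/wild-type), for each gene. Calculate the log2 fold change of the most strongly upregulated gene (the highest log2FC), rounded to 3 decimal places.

2.980

log2(66.37/1191) = -4.165  (Smad8)
log2(2234/16363) = -2.873  (Notch8)
log2(4384/10369) = -1.242  (Slc5)
log2(4642/1427) = 1.702  (Mmp5)
log2(201339/25522) = 2.980  (Sox3)
log2(26.42/315.2) = -3.577  (Mapk4)
log2(1522/10831) = -2.831  (Notch10)
log2(195.9/28.02) = 2.806  (Serp9)
Sox3 is most strongly upregulated.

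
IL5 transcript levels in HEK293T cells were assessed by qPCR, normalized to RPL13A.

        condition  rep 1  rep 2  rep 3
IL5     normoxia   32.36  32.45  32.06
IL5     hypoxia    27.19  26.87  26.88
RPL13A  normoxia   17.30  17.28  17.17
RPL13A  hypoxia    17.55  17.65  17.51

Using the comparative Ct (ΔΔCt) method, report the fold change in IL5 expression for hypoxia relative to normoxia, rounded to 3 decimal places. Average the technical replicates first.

Mean Ct: IL5 normoxia 32.290; IL5 hypoxia 26.980; RPL13A normoxia 17.250; RPL13A hypoxia 17.570
ΔCt(normoxia) = 32.290 − 17.250 = 15.040
ΔCt(hypoxia) = 26.980 − 17.570 = 9.410
ΔΔCt = 9.410 − 15.040 = -5.630
Fold change = 2^(−(-5.630)) = 2^5.630 = 49.5221

49.522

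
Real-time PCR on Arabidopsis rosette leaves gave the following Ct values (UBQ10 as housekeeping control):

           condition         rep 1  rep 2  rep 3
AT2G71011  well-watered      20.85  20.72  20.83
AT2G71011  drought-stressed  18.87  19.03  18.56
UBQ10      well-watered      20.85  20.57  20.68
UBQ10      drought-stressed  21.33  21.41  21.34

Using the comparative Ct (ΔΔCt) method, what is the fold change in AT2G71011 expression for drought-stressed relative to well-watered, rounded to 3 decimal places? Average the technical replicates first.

6.233

Mean Ct: AT2G71011 well-watered 20.800; AT2G71011 drought-stressed 18.820; UBQ10 well-watered 20.700; UBQ10 drought-stressed 21.360
ΔCt(well-watered) = 20.800 − 20.700 = 0.100
ΔCt(drought-stressed) = 18.820 − 21.360 = -2.540
ΔΔCt = -2.540 − 0.100 = -2.640
Fold change = 2^(−(-2.640)) = 2^2.640 = 6.2333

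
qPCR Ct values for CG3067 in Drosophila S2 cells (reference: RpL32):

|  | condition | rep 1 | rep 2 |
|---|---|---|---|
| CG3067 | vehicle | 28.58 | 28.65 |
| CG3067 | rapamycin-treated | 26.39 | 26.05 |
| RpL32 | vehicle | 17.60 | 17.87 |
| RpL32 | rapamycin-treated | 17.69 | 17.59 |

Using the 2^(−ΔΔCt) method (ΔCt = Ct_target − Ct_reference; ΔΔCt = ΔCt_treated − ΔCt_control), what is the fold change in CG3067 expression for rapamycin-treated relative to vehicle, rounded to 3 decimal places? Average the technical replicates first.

Mean Ct: CG3067 vehicle 28.615; CG3067 rapamycin-treated 26.220; RpL32 vehicle 17.735; RpL32 rapamycin-treated 17.640
ΔCt(vehicle) = 28.615 − 17.735 = 10.880
ΔCt(rapamycin-treated) = 26.220 − 17.640 = 8.580
ΔΔCt = 8.580 − 10.880 = -2.300
Fold change = 2^(−(-2.300)) = 2^2.300 = 4.9246

4.925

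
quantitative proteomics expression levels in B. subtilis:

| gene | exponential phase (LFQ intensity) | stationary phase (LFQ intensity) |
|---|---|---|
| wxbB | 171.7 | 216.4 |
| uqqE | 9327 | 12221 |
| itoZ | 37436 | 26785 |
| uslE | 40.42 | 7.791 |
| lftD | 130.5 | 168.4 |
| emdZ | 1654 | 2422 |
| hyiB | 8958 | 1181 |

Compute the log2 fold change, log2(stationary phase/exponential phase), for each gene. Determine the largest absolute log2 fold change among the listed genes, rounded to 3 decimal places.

log2(216.4/171.7) = 0.334  (wxbB)
log2(12221/9327) = 0.390  (uqqE)
log2(26785/37436) = -0.483  (itoZ)
log2(7.791/40.42) = -2.375  (uslE)
log2(168.4/130.5) = 0.368  (lftD)
log2(2422/1654) = 0.550  (emdZ)
log2(1181/8958) = -2.923  (hyiB)
The largest magnitude belongs to hyiB.

2.923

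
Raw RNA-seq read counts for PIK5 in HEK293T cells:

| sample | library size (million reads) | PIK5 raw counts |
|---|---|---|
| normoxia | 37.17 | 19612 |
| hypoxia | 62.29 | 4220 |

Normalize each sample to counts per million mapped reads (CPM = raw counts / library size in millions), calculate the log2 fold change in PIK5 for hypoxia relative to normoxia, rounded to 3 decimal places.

CPM(normoxia) = 19612 / 37.17 = 527.6298
CPM(hypoxia) = 4220 / 62.29 = 67.7476
Fold change = 67.7476 / 527.6298 = 0.12840
log2(0.12840) = -2.9613

-2.961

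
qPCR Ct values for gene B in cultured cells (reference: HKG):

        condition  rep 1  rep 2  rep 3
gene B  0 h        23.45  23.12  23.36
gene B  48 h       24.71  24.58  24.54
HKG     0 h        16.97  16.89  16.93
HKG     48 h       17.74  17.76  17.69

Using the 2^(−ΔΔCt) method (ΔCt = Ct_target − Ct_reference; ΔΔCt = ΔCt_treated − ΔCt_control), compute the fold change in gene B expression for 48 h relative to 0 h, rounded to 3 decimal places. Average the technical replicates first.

Mean Ct: gene B 0 h 23.310; gene B 48 h 24.610; HKG 0 h 16.930; HKG 48 h 17.730
ΔCt(0 h) = 23.310 − 16.930 = 6.380
ΔCt(48 h) = 24.610 − 17.730 = 6.880
ΔΔCt = 6.880 − 6.380 = 0.500
Fold change = 2^(−0.500) = 0.7071

0.707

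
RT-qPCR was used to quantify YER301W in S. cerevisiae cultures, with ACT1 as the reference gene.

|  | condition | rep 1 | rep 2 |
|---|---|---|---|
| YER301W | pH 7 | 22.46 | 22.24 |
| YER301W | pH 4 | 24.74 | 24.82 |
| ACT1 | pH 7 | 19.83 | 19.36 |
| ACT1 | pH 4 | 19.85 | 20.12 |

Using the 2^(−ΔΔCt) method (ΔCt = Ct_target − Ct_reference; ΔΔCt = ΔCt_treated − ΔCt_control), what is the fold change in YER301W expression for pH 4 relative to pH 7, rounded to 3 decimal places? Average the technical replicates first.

0.243

Mean Ct: YER301W pH 7 22.350; YER301W pH 4 24.780; ACT1 pH 7 19.595; ACT1 pH 4 19.985
ΔCt(pH 7) = 22.350 − 19.595 = 2.755
ΔCt(pH 4) = 24.780 − 19.985 = 4.795
ΔΔCt = 4.795 − 2.755 = 2.040
Fold change = 2^(−2.040) = 0.2432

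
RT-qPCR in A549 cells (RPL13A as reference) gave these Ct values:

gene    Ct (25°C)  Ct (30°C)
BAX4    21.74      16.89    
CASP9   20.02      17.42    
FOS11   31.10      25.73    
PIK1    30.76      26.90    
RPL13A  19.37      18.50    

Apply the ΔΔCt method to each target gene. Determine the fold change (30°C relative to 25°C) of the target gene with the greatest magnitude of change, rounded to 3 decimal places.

22.627

BAX4: ΔΔCt = (16.89−18.50) − (21.74−19.37) = -1.61 − 2.37 = -3.98; fold change = 2^3.98 = 15.780
CASP9: ΔΔCt = (17.42−18.50) − (20.02−19.37) = -1.08 − 0.65 = -1.73; fold change = 2^1.73 = 3.317
FOS11: ΔΔCt = (25.73−18.50) − (31.10−19.37) = 7.23 − 11.73 = -4.50; fold change = 2^4.50 = 22.627
PIK1: ΔΔCt = (26.90−18.50) − (30.76−19.37) = 8.40 − 11.39 = -2.99; fold change = 2^2.99 = 7.945
FOS11 has the largest |ΔΔCt| = 4.50.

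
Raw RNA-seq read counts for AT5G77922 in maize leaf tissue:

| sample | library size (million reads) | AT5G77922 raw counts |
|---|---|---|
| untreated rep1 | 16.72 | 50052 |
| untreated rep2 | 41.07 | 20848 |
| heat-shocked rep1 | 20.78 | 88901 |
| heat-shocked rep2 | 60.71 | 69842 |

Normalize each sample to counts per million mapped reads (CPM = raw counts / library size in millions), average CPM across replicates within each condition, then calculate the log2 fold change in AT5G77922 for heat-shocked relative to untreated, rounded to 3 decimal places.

CPM(untreated rep1) = 50052 / 16.72 = 2993.5407
CPM(untreated rep2) = 20848 / 41.07 = 507.6211
CPM(heat-shocked rep1) = 88901 / 20.78 = 4278.2002
CPM(heat-shocked rep2) = 69842 / 60.71 = 1150.4200
mean CPM(untreated) = 1750.5809; mean CPM(heat-shocked) = 2714.3101
Fold change = 2714.3101 / 1750.5809 = 1.55052
log2(1.55052) = 0.6328

0.633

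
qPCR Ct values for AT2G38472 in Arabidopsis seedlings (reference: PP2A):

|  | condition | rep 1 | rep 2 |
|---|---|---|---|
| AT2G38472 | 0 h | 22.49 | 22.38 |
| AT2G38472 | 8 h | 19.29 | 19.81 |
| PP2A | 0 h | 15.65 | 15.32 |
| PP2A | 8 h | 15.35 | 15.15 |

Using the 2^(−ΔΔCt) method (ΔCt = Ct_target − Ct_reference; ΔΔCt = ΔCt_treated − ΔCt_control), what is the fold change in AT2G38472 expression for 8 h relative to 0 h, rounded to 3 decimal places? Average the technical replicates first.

Mean Ct: AT2G38472 0 h 22.435; AT2G38472 8 h 19.550; PP2A 0 h 15.485; PP2A 8 h 15.250
ΔCt(0 h) = 22.435 − 15.485 = 6.950
ΔCt(8 h) = 19.550 − 15.250 = 4.300
ΔΔCt = 4.300 − 6.950 = -2.650
Fold change = 2^(−(-2.650)) = 2^2.650 = 6.2767

6.277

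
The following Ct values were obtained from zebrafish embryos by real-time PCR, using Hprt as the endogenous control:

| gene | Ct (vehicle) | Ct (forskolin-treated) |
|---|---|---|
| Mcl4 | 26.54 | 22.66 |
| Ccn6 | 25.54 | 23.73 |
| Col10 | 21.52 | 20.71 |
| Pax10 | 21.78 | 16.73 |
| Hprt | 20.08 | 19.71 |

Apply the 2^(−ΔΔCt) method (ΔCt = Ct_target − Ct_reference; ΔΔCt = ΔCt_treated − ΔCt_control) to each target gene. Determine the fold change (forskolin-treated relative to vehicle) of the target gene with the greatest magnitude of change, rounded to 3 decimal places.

Mcl4: ΔΔCt = (22.66−19.71) − (26.54−20.08) = 2.95 − 6.46 = -3.51; fold change = 2^3.51 = 11.392
Ccn6: ΔΔCt = (23.73−19.71) − (25.54−20.08) = 4.02 − 5.46 = -1.44; fold change = 2^1.44 = 2.713
Col10: ΔΔCt = (20.71−19.71) − (21.52−20.08) = 1.00 − 1.44 = -0.44; fold change = 2^0.44 = 1.357
Pax10: ΔΔCt = (16.73−19.71) − (21.78−20.08) = -2.98 − 1.70 = -4.68; fold change = 2^4.68 = 25.634
Pax10 has the largest |ΔΔCt| = 4.68.

25.634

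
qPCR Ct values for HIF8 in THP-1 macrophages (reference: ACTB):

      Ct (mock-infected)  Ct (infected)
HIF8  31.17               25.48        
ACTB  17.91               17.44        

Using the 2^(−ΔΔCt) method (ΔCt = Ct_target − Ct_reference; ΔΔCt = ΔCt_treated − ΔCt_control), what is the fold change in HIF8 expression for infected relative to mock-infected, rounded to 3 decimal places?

ΔCt(mock-infected) = 31.170 − 17.910 = 13.260
ΔCt(infected) = 25.480 − 17.440 = 8.040
ΔΔCt = 8.040 − 13.260 = -5.220
Fold change = 2^(−(-5.220)) = 2^5.220 = 37.2715

37.271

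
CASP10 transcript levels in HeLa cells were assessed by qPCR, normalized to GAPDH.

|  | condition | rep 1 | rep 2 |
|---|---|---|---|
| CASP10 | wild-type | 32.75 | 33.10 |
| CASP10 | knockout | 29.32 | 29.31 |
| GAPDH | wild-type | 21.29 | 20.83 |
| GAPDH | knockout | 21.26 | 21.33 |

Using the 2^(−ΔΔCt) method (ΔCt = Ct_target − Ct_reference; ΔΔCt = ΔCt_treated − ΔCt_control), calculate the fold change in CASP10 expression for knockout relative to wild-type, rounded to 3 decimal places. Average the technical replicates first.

14.370

Mean Ct: CASP10 wild-type 32.925; CASP10 knockout 29.315; GAPDH wild-type 21.060; GAPDH knockout 21.295
ΔCt(wild-type) = 32.925 − 21.060 = 11.865
ΔCt(knockout) = 29.315 − 21.295 = 8.020
ΔΔCt = 8.020 − 11.865 = -3.845
Fold change = 2^(−(-3.845)) = 2^3.845 = 14.3701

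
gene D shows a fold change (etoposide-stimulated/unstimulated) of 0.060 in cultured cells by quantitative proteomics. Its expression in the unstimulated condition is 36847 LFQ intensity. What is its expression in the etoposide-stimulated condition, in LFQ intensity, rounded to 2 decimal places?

2210.82

etoposide-stimulated expression = 36847 × 0.060 = 2210.82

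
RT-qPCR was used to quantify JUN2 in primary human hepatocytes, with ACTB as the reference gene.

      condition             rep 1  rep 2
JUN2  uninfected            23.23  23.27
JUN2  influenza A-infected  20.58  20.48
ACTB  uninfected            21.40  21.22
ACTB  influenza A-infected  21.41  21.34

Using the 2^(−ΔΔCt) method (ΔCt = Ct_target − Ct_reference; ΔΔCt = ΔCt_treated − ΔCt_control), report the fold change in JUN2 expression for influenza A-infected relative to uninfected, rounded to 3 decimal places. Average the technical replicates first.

6.892

Mean Ct: JUN2 uninfected 23.250; JUN2 influenza A-infected 20.530; ACTB uninfected 21.310; ACTB influenza A-infected 21.375
ΔCt(uninfected) = 23.250 − 21.310 = 1.940
ΔCt(influenza A-infected) = 20.530 − 21.375 = -0.845
ΔΔCt = -0.845 − 1.940 = -2.785
Fold change = 2^(−(-2.785)) = 2^2.785 = 6.8924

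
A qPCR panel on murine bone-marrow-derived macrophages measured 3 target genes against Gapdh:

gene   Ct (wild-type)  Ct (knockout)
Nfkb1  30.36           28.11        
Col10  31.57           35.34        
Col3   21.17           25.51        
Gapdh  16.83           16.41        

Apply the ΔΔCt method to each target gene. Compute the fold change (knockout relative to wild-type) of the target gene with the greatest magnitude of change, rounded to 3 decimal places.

Nfkb1: ΔΔCt = (28.11−16.41) − (30.36−16.83) = 11.70 − 13.53 = -1.83; fold change = 2^1.83 = 3.555
Col10: ΔΔCt = (35.34−16.41) − (31.57−16.83) = 18.93 − 14.74 = 4.19; fold change = 2^-4.19 = 0.055
Col3: ΔΔCt = (25.51−16.41) − (21.17−16.83) = 9.10 − 4.34 = 4.76; fold change = 2^-4.76 = 0.037
Col3 has the largest |ΔΔCt| = 4.76.

0.037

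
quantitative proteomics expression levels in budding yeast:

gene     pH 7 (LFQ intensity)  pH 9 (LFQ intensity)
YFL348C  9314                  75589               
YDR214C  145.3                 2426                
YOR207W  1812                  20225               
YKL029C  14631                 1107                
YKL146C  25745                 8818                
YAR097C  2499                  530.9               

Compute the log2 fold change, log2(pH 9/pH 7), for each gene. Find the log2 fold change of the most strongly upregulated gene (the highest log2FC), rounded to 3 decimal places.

4.061

log2(75589/9314) = 3.021  (YFL348C)
log2(2426/145.3) = 4.061  (YDR214C)
log2(20225/1812) = 3.480  (YOR207W)
log2(1107/14631) = -3.724  (YKL029C)
log2(8818/25745) = -1.546  (YKL146C)
log2(530.9/2499) = -2.235  (YAR097C)
YDR214C is most strongly upregulated.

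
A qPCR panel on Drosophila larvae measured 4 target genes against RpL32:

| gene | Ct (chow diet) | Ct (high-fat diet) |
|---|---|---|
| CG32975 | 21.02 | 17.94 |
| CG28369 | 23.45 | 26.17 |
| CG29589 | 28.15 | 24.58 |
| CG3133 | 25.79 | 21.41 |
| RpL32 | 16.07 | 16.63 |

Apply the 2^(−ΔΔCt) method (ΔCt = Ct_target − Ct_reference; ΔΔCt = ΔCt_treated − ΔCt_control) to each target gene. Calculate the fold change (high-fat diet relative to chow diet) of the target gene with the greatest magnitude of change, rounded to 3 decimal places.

CG32975: ΔΔCt = (17.94−16.63) − (21.02−16.07) = 1.31 − 4.95 = -3.64; fold change = 2^3.64 = 12.467
CG28369: ΔΔCt = (26.17−16.63) − (23.45−16.07) = 9.54 − 7.38 = 2.16; fold change = 2^-2.16 = 0.224
CG29589: ΔΔCt = (24.58−16.63) − (28.15−16.07) = 7.95 − 12.08 = -4.13; fold change = 2^4.13 = 17.509
CG3133: ΔΔCt = (21.41−16.63) − (25.79−16.07) = 4.78 − 9.72 = -4.94; fold change = 2^4.94 = 30.696
CG3133 has the largest |ΔΔCt| = 4.94.

30.696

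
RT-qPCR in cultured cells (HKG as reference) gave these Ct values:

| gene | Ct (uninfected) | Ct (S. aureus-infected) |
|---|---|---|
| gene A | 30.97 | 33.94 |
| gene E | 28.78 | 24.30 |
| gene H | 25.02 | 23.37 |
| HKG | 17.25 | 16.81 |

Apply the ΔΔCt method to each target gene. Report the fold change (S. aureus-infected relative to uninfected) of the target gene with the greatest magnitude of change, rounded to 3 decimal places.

gene A: ΔΔCt = (33.94−16.81) − (30.97−17.25) = 17.13 − 13.72 = 3.41; fold change = 2^-3.41 = 0.094
gene E: ΔΔCt = (24.30−16.81) − (28.78−17.25) = 7.49 − 11.53 = -4.04; fold change = 2^4.04 = 16.450
gene H: ΔΔCt = (23.37−16.81) − (25.02−17.25) = 6.56 − 7.77 = -1.21; fold change = 2^1.21 = 2.313
gene E has the largest |ΔΔCt| = 4.04.

16.450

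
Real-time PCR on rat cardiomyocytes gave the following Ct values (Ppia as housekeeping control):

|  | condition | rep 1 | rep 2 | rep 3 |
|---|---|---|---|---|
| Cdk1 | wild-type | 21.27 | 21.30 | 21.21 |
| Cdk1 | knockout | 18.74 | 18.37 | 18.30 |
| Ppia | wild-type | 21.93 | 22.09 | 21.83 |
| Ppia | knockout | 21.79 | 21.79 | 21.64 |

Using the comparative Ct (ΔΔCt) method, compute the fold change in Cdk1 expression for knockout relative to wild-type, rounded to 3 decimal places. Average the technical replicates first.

Mean Ct: Cdk1 wild-type 21.260; Cdk1 knockout 18.470; Ppia wild-type 21.950; Ppia knockout 21.740
ΔCt(wild-type) = 21.260 − 21.950 = -0.690
ΔCt(knockout) = 18.470 − 21.740 = -3.270
ΔΔCt = -3.270 − (-0.690) = -2.580
Fold change = 2^(−(-2.580)) = 2^2.580 = 5.9794

5.979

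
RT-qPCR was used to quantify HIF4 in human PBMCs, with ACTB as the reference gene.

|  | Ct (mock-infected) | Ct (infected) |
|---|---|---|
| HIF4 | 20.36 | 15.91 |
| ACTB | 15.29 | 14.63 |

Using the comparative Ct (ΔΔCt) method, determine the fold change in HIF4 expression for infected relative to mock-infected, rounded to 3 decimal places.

ΔCt(mock-infected) = 20.360 − 15.290 = 5.070
ΔCt(infected) = 15.910 − 14.630 = 1.280
ΔΔCt = 1.280 − 5.070 = -3.790
Fold change = 2^(−(-3.790)) = 2^3.790 = 13.8326

13.833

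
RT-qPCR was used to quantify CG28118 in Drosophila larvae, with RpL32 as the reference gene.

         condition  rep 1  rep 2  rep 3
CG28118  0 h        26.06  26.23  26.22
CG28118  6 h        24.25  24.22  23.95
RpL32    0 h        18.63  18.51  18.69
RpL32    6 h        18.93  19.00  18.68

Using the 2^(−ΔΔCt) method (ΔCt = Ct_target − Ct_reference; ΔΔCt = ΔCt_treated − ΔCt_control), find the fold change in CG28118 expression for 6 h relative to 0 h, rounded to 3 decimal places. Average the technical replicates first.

Mean Ct: CG28118 0 h 26.170; CG28118 6 h 24.140; RpL32 0 h 18.610; RpL32 6 h 18.870
ΔCt(0 h) = 26.170 − 18.610 = 7.560
ΔCt(6 h) = 24.140 − 18.870 = 5.270
ΔΔCt = 5.270 − 7.560 = -2.290
Fold change = 2^(−(-2.290)) = 2^2.290 = 4.8906

4.891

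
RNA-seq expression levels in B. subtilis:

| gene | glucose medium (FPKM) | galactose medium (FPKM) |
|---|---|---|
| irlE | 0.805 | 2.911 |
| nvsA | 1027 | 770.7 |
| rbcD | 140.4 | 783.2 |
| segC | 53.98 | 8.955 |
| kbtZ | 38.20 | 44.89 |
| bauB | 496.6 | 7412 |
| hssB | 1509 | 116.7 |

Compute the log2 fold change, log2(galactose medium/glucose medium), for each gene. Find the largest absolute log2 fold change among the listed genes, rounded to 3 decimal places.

3.900

log2(2.911/0.805) = 1.854  (irlE)
log2(770.7/1027) = -0.414  (nvsA)
log2(783.2/140.4) = 2.480  (rbcD)
log2(8.955/53.98) = -2.592  (segC)
log2(44.89/38.20) = 0.233  (kbtZ)
log2(7412/496.6) = 3.900  (bauB)
log2(116.7/1509) = -3.693  (hssB)
The largest magnitude belongs to bauB.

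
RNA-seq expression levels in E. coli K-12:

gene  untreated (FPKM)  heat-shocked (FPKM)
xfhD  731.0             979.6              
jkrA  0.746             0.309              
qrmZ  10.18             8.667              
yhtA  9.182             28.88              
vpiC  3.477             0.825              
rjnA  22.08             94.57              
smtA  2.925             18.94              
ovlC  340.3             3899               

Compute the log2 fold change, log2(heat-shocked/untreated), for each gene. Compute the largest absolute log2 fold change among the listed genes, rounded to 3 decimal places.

3.518

log2(979.6/731.0) = 0.422  (xfhD)
log2(0.309/0.746) = -1.272  (jkrA)
log2(8.667/10.18) = -0.232  (qrmZ)
log2(28.88/9.182) = 1.653  (yhtA)
log2(0.825/3.477) = -2.075  (vpiC)
log2(94.57/22.08) = 2.099  (rjnA)
log2(18.94/2.925) = 2.695  (smtA)
log2(3899/340.3) = 3.518  (ovlC)
The largest magnitude belongs to ovlC.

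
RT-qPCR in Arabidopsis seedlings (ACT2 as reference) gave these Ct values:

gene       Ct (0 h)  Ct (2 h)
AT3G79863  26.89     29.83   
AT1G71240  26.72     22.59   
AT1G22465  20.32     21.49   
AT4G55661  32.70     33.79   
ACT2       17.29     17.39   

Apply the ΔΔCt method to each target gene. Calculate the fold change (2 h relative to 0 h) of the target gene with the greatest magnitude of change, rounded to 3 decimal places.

AT3G79863: ΔΔCt = (29.83−17.39) − (26.89−17.29) = 12.44 − 9.60 = 2.84; fold change = 2^-2.84 = 0.140
AT1G71240: ΔΔCt = (22.59−17.39) − (26.72−17.29) = 5.20 − 9.43 = -4.23; fold change = 2^4.23 = 18.765
AT1G22465: ΔΔCt = (21.49−17.39) − (20.32−17.29) = 4.10 − 3.03 = 1.07; fold change = 2^-1.07 = 0.476
AT4G55661: ΔΔCt = (33.79−17.39) − (32.70−17.29) = 16.40 − 15.41 = 0.99; fold change = 2^-0.99 = 0.503
AT1G71240 has the largest |ΔΔCt| = 4.23.

18.765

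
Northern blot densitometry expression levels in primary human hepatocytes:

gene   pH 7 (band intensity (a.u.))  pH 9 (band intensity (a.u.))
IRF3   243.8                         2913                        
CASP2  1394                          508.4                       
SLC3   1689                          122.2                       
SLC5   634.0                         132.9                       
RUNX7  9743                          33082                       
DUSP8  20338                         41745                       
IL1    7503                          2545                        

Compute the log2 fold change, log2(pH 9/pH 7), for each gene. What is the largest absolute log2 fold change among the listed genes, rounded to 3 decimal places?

log2(2913/243.8) = 3.579  (IRF3)
log2(508.4/1394) = -1.455  (CASP2)
log2(122.2/1689) = -3.789  (SLC3)
log2(132.9/634.0) = -2.254  (SLC5)
log2(33082/9743) = 1.764  (RUNX7)
log2(41745/20338) = 1.037  (DUSP8)
log2(2545/7503) = -1.560  (IL1)
The largest magnitude belongs to SLC3.

3.789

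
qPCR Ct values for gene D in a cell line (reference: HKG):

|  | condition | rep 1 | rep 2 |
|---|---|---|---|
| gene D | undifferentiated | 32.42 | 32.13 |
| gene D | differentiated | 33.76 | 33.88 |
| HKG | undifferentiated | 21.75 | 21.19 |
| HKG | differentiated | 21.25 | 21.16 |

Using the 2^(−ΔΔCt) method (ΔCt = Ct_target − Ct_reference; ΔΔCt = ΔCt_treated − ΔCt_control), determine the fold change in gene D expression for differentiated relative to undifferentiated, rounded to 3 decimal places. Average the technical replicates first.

0.285

Mean Ct: gene D undifferentiated 32.275; gene D differentiated 33.820; HKG undifferentiated 21.470; HKG differentiated 21.205
ΔCt(undifferentiated) = 32.275 − 21.470 = 10.805
ΔCt(differentiated) = 33.820 − 21.205 = 12.615
ΔΔCt = 12.615 − 10.805 = 1.810
Fold change = 2^(−1.810) = 0.2852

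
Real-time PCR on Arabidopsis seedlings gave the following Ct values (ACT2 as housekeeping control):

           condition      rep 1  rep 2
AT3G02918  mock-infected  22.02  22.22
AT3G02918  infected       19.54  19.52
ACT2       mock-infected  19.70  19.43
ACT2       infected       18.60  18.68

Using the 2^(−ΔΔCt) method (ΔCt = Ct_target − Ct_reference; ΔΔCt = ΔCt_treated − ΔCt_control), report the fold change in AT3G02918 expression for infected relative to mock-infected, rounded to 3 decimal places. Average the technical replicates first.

Mean Ct: AT3G02918 mock-infected 22.120; AT3G02918 infected 19.530; ACT2 mock-infected 19.565; ACT2 infected 18.640
ΔCt(mock-infected) = 22.120 − 19.565 = 2.555
ΔCt(infected) = 19.530 − 18.640 = 0.890
ΔΔCt = 0.890 − 2.555 = -1.665
Fold change = 2^(−(-1.665)) = 2^1.665 = 3.1711

3.171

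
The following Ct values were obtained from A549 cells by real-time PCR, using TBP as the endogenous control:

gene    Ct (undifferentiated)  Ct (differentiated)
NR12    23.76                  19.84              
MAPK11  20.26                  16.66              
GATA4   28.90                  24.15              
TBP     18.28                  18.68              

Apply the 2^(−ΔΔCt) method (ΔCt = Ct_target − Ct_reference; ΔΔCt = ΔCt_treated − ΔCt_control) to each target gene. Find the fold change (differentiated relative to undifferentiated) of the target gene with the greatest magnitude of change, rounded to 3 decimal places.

35.506

NR12: ΔΔCt = (19.84−18.68) − (23.76−18.28) = 1.16 − 5.48 = -4.32; fold change = 2^4.32 = 19.973
MAPK11: ΔΔCt = (16.66−18.68) − (20.26−18.28) = -2.02 − 1.98 = -4.00; fold change = 2^4.00 = 16.000
GATA4: ΔΔCt = (24.15−18.68) − (28.90−18.28) = 5.47 − 10.62 = -5.15; fold change = 2^5.15 = 35.506
GATA4 has the largest |ΔΔCt| = 5.15.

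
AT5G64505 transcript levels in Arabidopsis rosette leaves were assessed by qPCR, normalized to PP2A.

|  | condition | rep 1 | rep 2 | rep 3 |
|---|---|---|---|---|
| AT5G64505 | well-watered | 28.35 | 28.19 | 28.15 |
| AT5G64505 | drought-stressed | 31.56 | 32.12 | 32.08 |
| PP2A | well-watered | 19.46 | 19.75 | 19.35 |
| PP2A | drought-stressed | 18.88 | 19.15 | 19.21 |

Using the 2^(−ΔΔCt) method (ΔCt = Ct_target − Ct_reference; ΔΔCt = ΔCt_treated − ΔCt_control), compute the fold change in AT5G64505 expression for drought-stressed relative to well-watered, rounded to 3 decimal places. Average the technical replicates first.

0.057

Mean Ct: AT5G64505 well-watered 28.230; AT5G64505 drought-stressed 31.920; PP2A well-watered 19.520; PP2A drought-stressed 19.080
ΔCt(well-watered) = 28.230 − 19.520 = 8.710
ΔCt(drought-stressed) = 31.920 − 19.080 = 12.840
ΔΔCt = 12.840 − 8.710 = 4.130
Fold change = 2^(−4.130) = 0.0571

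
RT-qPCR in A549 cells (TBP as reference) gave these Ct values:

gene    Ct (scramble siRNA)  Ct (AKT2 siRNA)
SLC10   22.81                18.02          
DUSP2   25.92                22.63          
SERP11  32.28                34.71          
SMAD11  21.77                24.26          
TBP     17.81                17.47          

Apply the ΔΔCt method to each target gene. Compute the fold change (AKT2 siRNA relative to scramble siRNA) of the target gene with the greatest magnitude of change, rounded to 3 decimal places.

21.857

SLC10: ΔΔCt = (18.02−17.47) − (22.81−17.81) = 0.55 − 5.00 = -4.45; fold change = 2^4.45 = 21.857
DUSP2: ΔΔCt = (22.63−17.47) − (25.92−17.81) = 5.16 − 8.11 = -2.95; fold change = 2^2.95 = 7.727
SERP11: ΔΔCt = (34.71−17.47) − (32.28−17.81) = 17.24 − 14.47 = 2.77; fold change = 2^-2.77 = 0.147
SMAD11: ΔΔCt = (24.26−17.47) − (21.77−17.81) = 6.79 − 3.96 = 2.83; fold change = 2^-2.83 = 0.141
SLC10 has the largest |ΔΔCt| = 4.45.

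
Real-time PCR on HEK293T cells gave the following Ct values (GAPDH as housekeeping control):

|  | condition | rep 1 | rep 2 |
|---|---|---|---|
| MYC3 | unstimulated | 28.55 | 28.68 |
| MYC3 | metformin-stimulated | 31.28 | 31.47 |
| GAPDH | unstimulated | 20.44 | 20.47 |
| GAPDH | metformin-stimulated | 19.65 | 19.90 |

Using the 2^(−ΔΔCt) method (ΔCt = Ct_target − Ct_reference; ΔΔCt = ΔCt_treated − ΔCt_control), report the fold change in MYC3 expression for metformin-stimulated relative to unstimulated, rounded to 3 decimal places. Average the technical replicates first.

Mean Ct: MYC3 unstimulated 28.615; MYC3 metformin-stimulated 31.375; GAPDH unstimulated 20.455; GAPDH metformin-stimulated 19.775
ΔCt(unstimulated) = 28.615 − 20.455 = 8.160
ΔCt(metformin-stimulated) = 31.375 − 19.775 = 11.600
ΔΔCt = 11.600 − 8.160 = 3.440
Fold change = 2^(−3.440) = 0.0921

0.092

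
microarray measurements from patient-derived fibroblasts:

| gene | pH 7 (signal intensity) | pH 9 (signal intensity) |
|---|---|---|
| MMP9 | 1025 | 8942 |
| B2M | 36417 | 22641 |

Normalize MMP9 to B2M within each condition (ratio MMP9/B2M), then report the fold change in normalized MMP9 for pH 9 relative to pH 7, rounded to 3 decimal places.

MMP9/B2M (pH 7) = 1025 / 36417 = 0.028146
MMP9/B2M (pH 9) = 8942 / 22641 = 0.39495
Fold change = 0.39495 / 0.028146 = 14.0320

14.032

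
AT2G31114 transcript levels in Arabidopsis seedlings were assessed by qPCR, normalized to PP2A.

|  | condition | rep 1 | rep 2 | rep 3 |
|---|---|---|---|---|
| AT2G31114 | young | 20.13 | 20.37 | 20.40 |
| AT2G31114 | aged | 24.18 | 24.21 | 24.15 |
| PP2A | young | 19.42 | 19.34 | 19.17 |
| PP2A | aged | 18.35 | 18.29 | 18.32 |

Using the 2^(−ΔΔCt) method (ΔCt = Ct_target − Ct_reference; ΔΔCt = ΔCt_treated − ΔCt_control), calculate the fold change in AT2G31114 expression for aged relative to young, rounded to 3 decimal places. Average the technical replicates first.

0.034

Mean Ct: AT2G31114 young 20.300; AT2G31114 aged 24.180; PP2A young 19.310; PP2A aged 18.320
ΔCt(young) = 20.300 − 19.310 = 0.990
ΔCt(aged) = 24.180 − 18.320 = 5.860
ΔΔCt = 5.860 − 0.990 = 4.870
Fold change = 2^(−4.870) = 0.0342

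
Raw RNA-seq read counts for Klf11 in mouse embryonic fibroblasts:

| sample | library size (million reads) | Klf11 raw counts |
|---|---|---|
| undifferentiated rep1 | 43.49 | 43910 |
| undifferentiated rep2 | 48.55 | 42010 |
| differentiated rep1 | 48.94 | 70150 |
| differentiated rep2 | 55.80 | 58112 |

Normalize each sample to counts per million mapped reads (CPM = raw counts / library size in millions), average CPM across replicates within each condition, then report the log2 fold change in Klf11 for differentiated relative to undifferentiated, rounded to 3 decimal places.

0.400

CPM(undifferentiated rep1) = 43910 / 43.49 = 1009.6574
CPM(undifferentiated rep2) = 42010 / 48.55 = 865.2935
CPM(differentiated rep1) = 70150 / 48.94 = 1433.3878
CPM(differentiated rep2) = 58112 / 55.80 = 1041.4337
mean CPM(undifferentiated) = 937.4755; mean CPM(differentiated) = 1237.4108
Fold change = 1237.4108 / 937.4755 = 1.31994
log2(1.31994) = 0.4005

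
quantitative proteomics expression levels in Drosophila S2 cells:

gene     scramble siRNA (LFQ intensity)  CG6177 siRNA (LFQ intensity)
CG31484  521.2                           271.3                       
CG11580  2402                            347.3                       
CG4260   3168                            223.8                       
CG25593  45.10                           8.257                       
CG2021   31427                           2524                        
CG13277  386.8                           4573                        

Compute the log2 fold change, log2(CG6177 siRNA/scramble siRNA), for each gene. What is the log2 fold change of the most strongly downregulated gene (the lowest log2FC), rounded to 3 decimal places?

-3.823

log2(271.3/521.2) = -0.942  (CG31484)
log2(347.3/2402) = -2.790  (CG11580)
log2(223.8/3168) = -3.823  (CG4260)
log2(8.257/45.10) = -2.449  (CG25593)
log2(2524/31427) = -3.638  (CG2021)
log2(4573/386.8) = 3.563  (CG13277)
CG4260 is most strongly downregulated.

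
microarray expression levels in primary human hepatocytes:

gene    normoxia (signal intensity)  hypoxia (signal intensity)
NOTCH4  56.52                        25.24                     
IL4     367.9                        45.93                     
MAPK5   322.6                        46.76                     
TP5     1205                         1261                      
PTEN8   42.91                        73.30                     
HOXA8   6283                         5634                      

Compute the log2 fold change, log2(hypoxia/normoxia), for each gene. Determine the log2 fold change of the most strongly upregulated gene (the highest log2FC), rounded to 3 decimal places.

0.772

log2(25.24/56.52) = -1.163  (NOTCH4)
log2(45.93/367.9) = -3.002  (IL4)
log2(46.76/322.6) = -2.786  (MAPK5)
log2(1261/1205) = 0.066  (TP5)
log2(73.30/42.91) = 0.772  (PTEN8)
log2(5634/6283) = -0.157  (HOXA8)
PTEN8 is most strongly upregulated.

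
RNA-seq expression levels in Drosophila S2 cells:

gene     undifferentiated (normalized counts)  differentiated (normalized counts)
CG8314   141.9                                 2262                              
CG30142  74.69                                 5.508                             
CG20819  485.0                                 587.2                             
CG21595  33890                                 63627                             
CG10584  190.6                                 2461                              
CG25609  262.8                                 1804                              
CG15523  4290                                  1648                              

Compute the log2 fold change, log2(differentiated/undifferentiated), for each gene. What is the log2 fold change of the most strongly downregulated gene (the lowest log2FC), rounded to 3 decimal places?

log2(2262/141.9) = 3.995  (CG8314)
log2(5.508/74.69) = -3.761  (CG30142)
log2(587.2/485.0) = 0.276  (CG20819)
log2(63627/33890) = 0.909  (CG21595)
log2(2461/190.6) = 3.691  (CG10584)
log2(1804/262.8) = 2.779  (CG25609)
log2(1648/4290) = -1.380  (CG15523)
CG30142 is most strongly downregulated.

-3.761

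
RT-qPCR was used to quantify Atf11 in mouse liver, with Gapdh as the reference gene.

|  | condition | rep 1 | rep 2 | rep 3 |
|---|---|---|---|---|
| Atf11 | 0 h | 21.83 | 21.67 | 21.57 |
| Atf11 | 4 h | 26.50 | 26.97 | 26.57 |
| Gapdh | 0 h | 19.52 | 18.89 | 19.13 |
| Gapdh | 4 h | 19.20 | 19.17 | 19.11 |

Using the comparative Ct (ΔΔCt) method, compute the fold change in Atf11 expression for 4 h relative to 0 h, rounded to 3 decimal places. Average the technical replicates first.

Mean Ct: Atf11 0 h 21.690; Atf11 4 h 26.680; Gapdh 0 h 19.180; Gapdh 4 h 19.160
ΔCt(0 h) = 21.690 − 19.180 = 2.510
ΔCt(4 h) = 26.680 − 19.160 = 7.520
ΔΔCt = 7.520 − 2.510 = 5.010
Fold change = 2^(−5.010) = 0.0310

0.031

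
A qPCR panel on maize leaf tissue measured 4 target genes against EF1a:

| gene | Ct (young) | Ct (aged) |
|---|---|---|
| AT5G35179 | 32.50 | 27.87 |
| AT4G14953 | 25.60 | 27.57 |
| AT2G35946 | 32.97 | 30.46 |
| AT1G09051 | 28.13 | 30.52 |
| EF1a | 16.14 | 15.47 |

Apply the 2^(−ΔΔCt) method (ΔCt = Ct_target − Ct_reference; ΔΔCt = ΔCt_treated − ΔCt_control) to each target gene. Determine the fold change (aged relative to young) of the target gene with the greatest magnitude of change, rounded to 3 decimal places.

15.562

AT5G35179: ΔΔCt = (27.87−15.47) − (32.50−16.14) = 12.40 − 16.36 = -3.96; fold change = 2^3.96 = 15.562
AT4G14953: ΔΔCt = (27.57−15.47) − (25.60−16.14) = 12.10 − 9.46 = 2.64; fold change = 2^-2.64 = 0.160
AT2G35946: ΔΔCt = (30.46−15.47) − (32.97−16.14) = 14.99 − 16.83 = -1.84; fold change = 2^1.84 = 3.580
AT1G09051: ΔΔCt = (30.52−15.47) − (28.13−16.14) = 15.05 − 11.99 = 3.06; fold change = 2^-3.06 = 0.120
AT5G35179 has the largest |ΔΔCt| = 3.96.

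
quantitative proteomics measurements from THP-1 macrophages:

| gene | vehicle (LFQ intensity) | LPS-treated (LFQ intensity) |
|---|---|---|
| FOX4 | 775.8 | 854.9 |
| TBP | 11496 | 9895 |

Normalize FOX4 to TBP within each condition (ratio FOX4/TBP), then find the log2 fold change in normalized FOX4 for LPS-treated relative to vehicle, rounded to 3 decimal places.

0.356

FOX4/TBP (vehicle) = 775.8 / 11496 = 0.067484
FOX4/TBP (LPS-treated) = 854.9 / 9895 = 0.086397
Fold change = 0.086397 / 0.067484 = 1.2803
log2(1.2803) = 0.3564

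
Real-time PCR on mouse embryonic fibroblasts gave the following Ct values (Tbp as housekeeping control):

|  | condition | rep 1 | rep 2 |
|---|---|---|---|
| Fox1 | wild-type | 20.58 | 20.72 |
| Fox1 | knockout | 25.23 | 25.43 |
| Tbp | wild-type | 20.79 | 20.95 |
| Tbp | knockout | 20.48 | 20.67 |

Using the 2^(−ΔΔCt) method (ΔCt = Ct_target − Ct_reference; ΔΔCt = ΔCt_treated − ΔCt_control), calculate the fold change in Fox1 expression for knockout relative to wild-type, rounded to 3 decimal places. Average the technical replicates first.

Mean Ct: Fox1 wild-type 20.650; Fox1 knockout 25.330; Tbp wild-type 20.870; Tbp knockout 20.575
ΔCt(wild-type) = 20.650 − 20.870 = -0.220
ΔCt(knockout) = 25.330 − 20.575 = 4.755
ΔΔCt = 4.755 − (-0.220) = 4.975
Fold change = 2^(−4.975) = 0.0318

0.032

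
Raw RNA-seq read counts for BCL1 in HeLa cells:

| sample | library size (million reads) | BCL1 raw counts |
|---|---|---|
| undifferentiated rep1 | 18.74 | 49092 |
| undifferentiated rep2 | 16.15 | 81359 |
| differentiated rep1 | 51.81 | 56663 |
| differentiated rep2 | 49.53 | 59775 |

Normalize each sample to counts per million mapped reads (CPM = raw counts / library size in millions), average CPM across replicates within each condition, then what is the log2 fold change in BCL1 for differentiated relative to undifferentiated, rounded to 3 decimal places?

-1.735

CPM(undifferentiated rep1) = 49092 / 18.74 = 2619.6371
CPM(undifferentiated rep2) = 81359 / 16.15 = 5037.7090
CPM(differentiated rep1) = 56663 / 51.81 = 1093.6692
CPM(differentiated rep2) = 59775 / 49.53 = 1206.8443
mean CPM(undifferentiated) = 3828.6731; mean CPM(differentiated) = 1150.2568
Fold change = 1150.2568 / 3828.6731 = 0.30043
log2(0.30043) = -1.7349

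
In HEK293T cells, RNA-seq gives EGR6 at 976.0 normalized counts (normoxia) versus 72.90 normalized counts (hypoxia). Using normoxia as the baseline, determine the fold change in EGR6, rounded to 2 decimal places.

0.07

Fold change = 72.90 / 976.0 = 0.075
EGR6 is downregulated.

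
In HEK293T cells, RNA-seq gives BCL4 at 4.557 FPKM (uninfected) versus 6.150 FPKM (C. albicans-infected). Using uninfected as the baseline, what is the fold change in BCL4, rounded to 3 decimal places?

Fold change = 6.150 / 4.557 = 1.3496
BCL4 is upregulated.

1.350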